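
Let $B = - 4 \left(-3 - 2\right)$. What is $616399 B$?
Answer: $12327980$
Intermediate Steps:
$B = 20$ ($B = - 4 \left(-3 - 2\right) = \left(-4\right) \left(-5\right) = 20$)
$616399 B = 616399 \cdot 20 = 12327980$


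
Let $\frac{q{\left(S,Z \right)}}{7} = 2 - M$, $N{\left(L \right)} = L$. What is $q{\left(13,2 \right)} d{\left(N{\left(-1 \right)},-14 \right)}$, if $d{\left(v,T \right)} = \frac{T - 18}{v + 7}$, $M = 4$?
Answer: $\frac{224}{3} \approx 74.667$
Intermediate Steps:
$d{\left(v,T \right)} = \frac{-18 + T}{7 + v}$
$q{\left(S,Z \right)} = -14$ ($q{\left(S,Z \right)} = 7 \left(2 - 4\right) = 7 \left(-2\right) = -14$)
$q{\left(13,2 \right)} d{\left(N{\left(-1 \right)},-14 \right)} = - 14 \frac{-18 - 14}{7 - 1} = - 14 \cdot \frac{1}{6} \left(-32\right) = \left(-14\right) \left(- \frac{16}{3}\right) = \frac{224}{3}$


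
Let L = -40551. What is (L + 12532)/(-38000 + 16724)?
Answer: 28019/21276 ≈ 1.3169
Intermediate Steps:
(L + 12532)/(-38000 + 16724) = (-40551 + 12532)/(-38000 + 16724) = -28019/(-21276) = -28019*(-1/21276) = 28019/21276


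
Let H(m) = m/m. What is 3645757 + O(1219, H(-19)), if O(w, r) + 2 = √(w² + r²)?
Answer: 3645755 + √1485962 ≈ 3.6470e+6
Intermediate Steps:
H(m) = 1
O(w, r) = -2 + √(r² + w²) (O(w, r) = -2 + √(w² + r²) = -2 + √(r² + w²))
3645757 + O(1219, H(-19)) = 3645757 + (-2 + √(1² + 1219²)) = 3645757 + (-2 + √(1 + 1485961)) = 3645757 + (-2 + √1485962) = 3645755 + √1485962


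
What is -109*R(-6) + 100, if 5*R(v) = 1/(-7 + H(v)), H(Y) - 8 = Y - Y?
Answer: 391/5 ≈ 78.200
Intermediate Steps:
H(Y) = 8 (H(Y) = 8 + (Y - Y) = 8 + 0 = 8)
R(v) = 1/5 (R(v) = 1/(5*(-7 + 8)) = (1/5)/1 = (1/5)*1 = 1/5)
-109*R(-6) + 100 = -109*1/5 + 100 = -109/5 + 100 = 391/5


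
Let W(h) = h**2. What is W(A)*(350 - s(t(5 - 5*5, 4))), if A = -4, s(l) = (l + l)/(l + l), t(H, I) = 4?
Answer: 5584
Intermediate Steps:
s(l) = 1 (s(l) = (2*l)/((2*l)) = (2*l)*(1/(2*l)) = 1)
W(A)*(350 - s(t(5 - 5*5, 4))) = (-4)**2*(350 - 1*1) = 16*(350 - 1) = 16*349 = 5584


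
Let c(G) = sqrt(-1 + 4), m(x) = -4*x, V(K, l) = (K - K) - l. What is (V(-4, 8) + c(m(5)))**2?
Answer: (8 - sqrt(3))**2 ≈ 39.287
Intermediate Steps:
V(K, l) = -l (V(K, l) = 0 - l = -l)
c(G) = sqrt(3)
(V(-4, 8) + c(m(5)))**2 = (-1*8 + sqrt(3))**2 = (-8 + sqrt(3))**2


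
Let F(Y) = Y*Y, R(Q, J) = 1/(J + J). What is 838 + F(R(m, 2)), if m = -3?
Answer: 13409/16 ≈ 838.06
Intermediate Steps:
R(Q, J) = 1/(2*J)
F(Y) = Y²
838 + F(R(m, 2)) = 838 + ((½)/2)² = 838 + ((½)*(½))² = 838 + (¼)² = 838 + 1/16 = 13409/16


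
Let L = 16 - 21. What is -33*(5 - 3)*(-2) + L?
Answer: 127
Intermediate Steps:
L = -5
-33*(5 - 3)*(-2) + L = -33*(5 - 3)*(-2) - 5 = -66*(-2) - 5 = -33*(-4) - 5 = 132 - 5 = 127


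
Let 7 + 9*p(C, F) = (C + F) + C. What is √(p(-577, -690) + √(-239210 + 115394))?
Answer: √(-1851 + 18*I*√30954)/3 ≈ 10.048 + 17.511*I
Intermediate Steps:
p(C, F) = -7/9 + F/9 + 2*C/9 (p(C, F) = -7/9 + ((C + F) + C)/9 = -7/9 + (F + 2*C)/9 = -7/9 + (F/9 + 2*C/9) = -7/9 + F/9 + 2*C/9)
√(p(-577, -690) + √(-239210 + 115394)) = √((-7/9 + (⅑)*(-690) + (2/9)*(-577)) + √(-239210 + 115394)) = √((-7/9 - 230/3 - 1154/9) + √(-123816)) = √(-617/3 + 2*I*√30954)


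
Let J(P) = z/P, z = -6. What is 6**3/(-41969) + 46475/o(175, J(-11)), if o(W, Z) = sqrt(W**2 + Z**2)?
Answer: -216/41969 + 511225*sqrt(3705661)/3705661 ≈ 265.56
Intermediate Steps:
J(P) = -6/P
6**3/(-41969) + 46475/o(175, J(-11)) = 6**3/(-41969) + 46475/(sqrt(175**2 + (-6/(-11))**2)) = 216*(-1/41969) + 46475/(sqrt(30625 + (-6*(-1/11))**2)) = -216/41969 + 46475/(sqrt(30625 + (6/11)**2)) = -216/41969 + 46475/(sqrt(30625 + 36/121)) = -216/41969 + 46475/(sqrt(3705661/121)) = -216/41969 + 46475/((sqrt(3705661)/11)) = -216/41969 + 46475*(11*sqrt(3705661)/3705661) = -216/41969 + 511225*sqrt(3705661)/3705661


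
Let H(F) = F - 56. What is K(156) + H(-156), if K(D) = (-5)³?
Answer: -337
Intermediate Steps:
H(F) = -56 + F
K(D) = -125
K(156) + H(-156) = -125 + (-56 - 156) = -125 - 212 = -337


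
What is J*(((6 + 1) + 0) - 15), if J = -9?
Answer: 72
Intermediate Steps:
J*(((6 + 1) + 0) - 15) = -9*(((6 + 1) + 0) - 15) = -9*((7 + 0) - 15) = -9*(7 - 15) = -9*(-8) = 72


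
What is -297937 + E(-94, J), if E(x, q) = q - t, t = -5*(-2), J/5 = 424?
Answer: -295827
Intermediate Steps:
J = 2120 (J = 5*424 = 2120)
t = 10
E(x, q) = -10 + q (E(x, q) = q - 1*10 = q - 10 = -10 + q)
-297937 + E(-94, J) = -297937 + (-10 + 2120) = -297937 + 2110 = -295827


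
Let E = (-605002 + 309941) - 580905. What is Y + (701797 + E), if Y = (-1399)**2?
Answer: 1783032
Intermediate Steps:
Y = 1957201
E = -875966 (E = -295061 - 580905 = -875966)
Y + (701797 + E) = 1957201 + (701797 - 875966) = 1957201 - 174169 = 1783032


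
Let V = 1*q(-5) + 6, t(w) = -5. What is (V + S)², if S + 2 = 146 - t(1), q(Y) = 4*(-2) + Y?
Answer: 20164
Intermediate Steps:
q(Y) = -8 + Y
V = -7 (V = 1*(-8 - 5) + 6 = 1*(-13) + 6 = -13 + 6 = -7)
S = 149 (S = -2 + (146 - 1*(-5)) = -2 + (146 + 5) = -2 + 151 = 149)
(V + S)² = (-7 + 149)² = 142² = 20164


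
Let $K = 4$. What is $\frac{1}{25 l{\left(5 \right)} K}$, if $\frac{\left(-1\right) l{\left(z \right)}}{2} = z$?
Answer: $- \frac{1}{1000} \approx -0.001$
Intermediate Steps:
$l{\left(z \right)} = - 2 z$
$\frac{1}{25 l{\left(5 \right)} K} = \frac{1}{25 \left(\left(-2\right) 5\right) 4} = \frac{1}{25 \left(-10\right) 4} = \frac{1}{\left(-250\right) 4} = \frac{1}{-1000} = - \frac{1}{1000}$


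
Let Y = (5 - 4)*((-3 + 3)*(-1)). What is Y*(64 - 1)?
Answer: 0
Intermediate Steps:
Y = 0 (Y = 1*(0*(-1)) = 1*0 = 0)
Y*(64 - 1) = 0*(64 - 1) = 0*63 = 0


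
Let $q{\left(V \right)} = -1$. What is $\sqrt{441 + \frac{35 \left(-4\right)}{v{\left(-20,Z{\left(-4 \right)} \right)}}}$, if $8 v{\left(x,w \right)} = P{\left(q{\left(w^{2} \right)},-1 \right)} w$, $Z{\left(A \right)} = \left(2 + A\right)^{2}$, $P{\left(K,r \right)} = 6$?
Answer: $\frac{13 \sqrt{21}}{3} \approx 19.858$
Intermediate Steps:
$v{\left(x,w \right)} = \frac{3 w}{4}$ ($v{\left(x,w \right)} = \frac{6 w}{8} = \frac{3 w}{4}$)
$\sqrt{441 + \frac{35 \left(-4\right)}{v{\left(-20,Z{\left(-4 \right)} \right)}}} = \sqrt{441 + \frac{35 \left(-4\right)}{\frac{3}{4} \left(2 - 4\right)^{2}}} = \sqrt{441 - \frac{140}{\frac{3}{4} \left(-2\right)^{2}}} = \sqrt{441 - \frac{140}{\frac{3}{4} \cdot 4}} = \sqrt{441 - \frac{140}{3}} = \sqrt{\frac{1183}{3}} = \frac{13 \sqrt{21}}{3}$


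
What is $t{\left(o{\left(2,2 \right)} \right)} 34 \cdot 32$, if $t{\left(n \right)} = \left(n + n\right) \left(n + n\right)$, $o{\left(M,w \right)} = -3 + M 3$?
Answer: $39168$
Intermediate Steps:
$o{\left(M,w \right)} = -3 + 3 M$
$t{\left(n \right)} = 4 n^{2}$ ($t{\left(n \right)} = 2 n 2 n = 4 n^{2}$)
$t{\left(o{\left(2,2 \right)} \right)} 34 \cdot 32 = 4 \left(-3 + 3 \cdot 2\right)^{2} \cdot 34 \cdot 32 = 4 \left(-3 + 6\right)^{2} \cdot 34 \cdot 32 = 4 \cdot 3^{2} \cdot 34 \cdot 32 = 4 \cdot 9 \cdot 34 \cdot 32 = 36 \cdot 34 \cdot 32 = 1224 \cdot 32 = 39168$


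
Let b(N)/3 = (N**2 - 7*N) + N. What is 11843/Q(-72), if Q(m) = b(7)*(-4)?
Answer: -11843/84 ≈ -140.99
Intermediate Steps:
b(N) = -18*N + 3*N**2 (b(N) = 3*((N**2 - 7*N) + N) = 3*(N**2 - 6*N) = -18*N + 3*N**2)
Q(m) = -84 (Q(m) = (3*7*(-6 + 7))*(-4) = (3*7*1)*(-4) = 21*(-4) = -84)
11843/Q(-72) = 11843/(-84) = 11843*(-1/84) = -11843/84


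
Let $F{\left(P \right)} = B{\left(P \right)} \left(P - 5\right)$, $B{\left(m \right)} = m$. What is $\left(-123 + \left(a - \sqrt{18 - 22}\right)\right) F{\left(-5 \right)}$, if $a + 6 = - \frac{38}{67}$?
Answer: $- \frac{434050}{67} - 100 i \approx -6478.4 - 100.0 i$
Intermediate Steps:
$a = - \frac{440}{67}$ ($a = -6 - \frac{38}{67} = - \frac{440}{67} \approx -6.5672$)
$F{\left(P \right)} = P \left(-5 + P\right)$ ($F{\left(P \right)} = P \left(P - 5\right) = P \left(-5 + P\right)$)
$\left(-123 + \left(a - \sqrt{18 - 22}\right)\right) F{\left(-5 \right)} = \left(-123 - \left(\frac{440}{67} + \sqrt{18 - 22}\right)\right) \left(- 5 \left(-5 - 5\right)\right) = \left(-123 - \left(\frac{440}{67} + \sqrt{-4}\right)\right) \left(\left(-5\right) \left(-10\right)\right) = \left(-123 - \left(\frac{440}{67} + 2 i\right)\right) 50 = \left(- \frac{8681}{67} - 2 i\right) 50 = - \frac{434050}{67} - 100 i$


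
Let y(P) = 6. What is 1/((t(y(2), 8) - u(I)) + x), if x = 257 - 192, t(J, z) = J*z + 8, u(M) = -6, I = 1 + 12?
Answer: 1/127 ≈ 0.0078740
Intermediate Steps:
I = 13
t(J, z) = 8 + J*z
x = 65
1/((t(y(2), 8) - u(I)) + x) = 1/(((8 + 6*8) - 1*(-6)) + 65) = 1/(((8 + 48) + 6) + 65) = 1/((56 + 6) + 65) = 1/(62 + 65) = 1/127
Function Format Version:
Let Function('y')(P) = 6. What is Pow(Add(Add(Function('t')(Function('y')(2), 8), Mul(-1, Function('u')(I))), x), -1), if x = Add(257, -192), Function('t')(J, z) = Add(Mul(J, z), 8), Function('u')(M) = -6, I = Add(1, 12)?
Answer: Rational(1, 127) ≈ 0.0078740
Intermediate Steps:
I = 13
Function('t')(J, z) = Add(8, Mul(J, z))
x = 65
Pow(Add(Add(Function('t')(Function('y')(2), 8), Mul(-1, Function('u')(I))), x), -1) = Pow(Add(Add(Add(8, Mul(6, 8)), Mul(-1, -6)), 65), -1) = Pow(Add(Add(Add(8, 48), 6), 65), -1) = Pow(Add(Add(56, 6), 65), -1) = Pow(Add(62, 65), -1) = Pow(127, -1) = Rational(1, 127)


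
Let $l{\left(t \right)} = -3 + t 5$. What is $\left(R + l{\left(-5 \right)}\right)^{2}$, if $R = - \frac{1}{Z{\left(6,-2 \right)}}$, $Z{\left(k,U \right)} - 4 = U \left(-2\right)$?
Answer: $\frac{50625}{64} \approx 791.02$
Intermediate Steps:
$l{\left(t \right)} = -3 + 5 t$
$Z{\left(k,U \right)} = 4 - 2 U$ ($Z{\left(k,U \right)} = 4 + U \left(-2\right) = 4 - 2 U$)
$R = - \frac{1}{8}$ ($R = - \frac{1}{4 - -4} = - \frac{1}{4 + 4} = - \frac{1}{8} \approx -0.125$)
$\left(R + l{\left(-5 \right)}\right)^{2} = \left(- \frac{1}{8} + \left(-3 + 5 \left(-5\right)\right)\right)^{2} = \left(- \frac{1}{8} - 28\right)^{2} = \left(- \frac{225}{8}\right)^{2} = \frac{50625}{64}$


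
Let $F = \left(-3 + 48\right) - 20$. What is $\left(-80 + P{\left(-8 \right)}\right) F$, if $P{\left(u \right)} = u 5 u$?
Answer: $6000$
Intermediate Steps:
$P{\left(u \right)} = 5 u^{2}$ ($P{\left(u \right)} = 5 u u = 5 u^{2}$)
$F = 25$ ($F = 45 - 20 = 25$)
$\left(-80 + P{\left(-8 \right)}\right) F = \left(-80 + 5 \left(-8\right)^{2}\right) 25 = \left(-80 + 5 \cdot 64\right) 25 = \left(-80 + 320\right) 25 = 240 \cdot 25 = 6000$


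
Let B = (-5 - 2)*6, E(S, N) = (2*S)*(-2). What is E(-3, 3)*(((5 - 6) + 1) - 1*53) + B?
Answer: -678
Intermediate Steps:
E(S, N) = -4*S
B = -42 (B = -7*6 = -42)
E(-3, 3)*(((5 - 6) + 1) - 1*53) + B = (-4*(-3))*(((5 - 6) + 1) - 1*53) - 42 = 12*((-1 + 1) - 53) - 42 = 12*(0 - 53) - 42 = 12*(-53) - 42 = -636 - 42 = -678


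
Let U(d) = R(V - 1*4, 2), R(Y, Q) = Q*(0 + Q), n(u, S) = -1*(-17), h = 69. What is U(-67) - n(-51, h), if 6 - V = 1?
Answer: -13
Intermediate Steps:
V = 5 (V = 6 - 1*1 = 6 - 1 = 5)
n(u, S) = 17
R(Y, Q) = Q**2 (R(Y, Q) = Q*Q = Q**2)
U(d) = 4 (U(d) = 2**2 = 4)
U(-67) - n(-51, h) = 4 - 1*17 = 4 - 17 = -13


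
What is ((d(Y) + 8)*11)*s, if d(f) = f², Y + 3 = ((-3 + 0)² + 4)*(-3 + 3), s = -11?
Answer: -2057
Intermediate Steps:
Y = -3 (Y = -3 + ((-3 + 0)² + 4)*(-3 + 3) = -3 + ((-3)² + 4)*0 = -3 + (9 + 4)*0 = -3 + 13*0 = -3 + 0 = -3)
((d(Y) + 8)*11)*s = (((-3)² + 8)*11)*(-11) = ((9 + 8)*11)*(-11) = (17*11)*(-11) = 187*(-11) = -2057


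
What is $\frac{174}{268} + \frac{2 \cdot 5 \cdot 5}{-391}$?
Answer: $\frac{27317}{52394} \approx 0.52138$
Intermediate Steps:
$\frac{174}{268} + \frac{2 \cdot 5 \cdot 5}{-391} = 174 \cdot \frac{1}{268} + 10 \cdot 5 \left(- \frac{1}{391}\right) = \frac{87}{134} + 50 \left(- \frac{1}{391}\right) = \frac{87}{134} - \frac{50}{391} = \frac{27317}{52394}$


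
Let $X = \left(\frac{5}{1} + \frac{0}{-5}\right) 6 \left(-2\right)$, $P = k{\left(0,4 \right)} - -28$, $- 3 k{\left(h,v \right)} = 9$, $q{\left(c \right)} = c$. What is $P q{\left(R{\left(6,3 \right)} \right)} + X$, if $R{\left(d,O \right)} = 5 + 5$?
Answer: $190$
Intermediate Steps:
$R{\left(d,O \right)} = 10$
$k{\left(h,v \right)} = -3$ ($k{\left(h,v \right)} = \left(- \frac{1}{3}\right) 9 = -3$)
$P = 25$ ($P = -3 - -28 = -3 + 28 = 25$)
$X = -60$ ($X = \left(5 \cdot 1 + 0 \left(- \frac{1}{5}\right)\right) 6 \left(-2\right) = \left(5 + 0\right) 6 \left(-2\right) = 5 \cdot 6 \left(-2\right) = 30 \left(-2\right) = -60$)
$P q{\left(R{\left(6,3 \right)} \right)} + X = 25 \cdot 10 - 60 = 250 - 60 = 190$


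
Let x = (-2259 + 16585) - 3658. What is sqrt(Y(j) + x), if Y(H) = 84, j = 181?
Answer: 16*sqrt(42) ≈ 103.69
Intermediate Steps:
x = 10668 (x = 14326 - 3658 = 10668)
sqrt(Y(j) + x) = sqrt(84 + 10668) = sqrt(10752) = 16*sqrt(42)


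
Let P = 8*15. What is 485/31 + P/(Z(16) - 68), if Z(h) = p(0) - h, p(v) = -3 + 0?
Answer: 12825/899 ≈ 14.266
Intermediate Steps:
p(v) = -3
P = 120
Z(h) = -3 - h
485/31 + P/(Z(16) - 68) = 485/31 + 120/((-3 - 1*16) - 68) = 485*(1/31) + 120/((-3 - 16) - 68) = 485/31 + 120/(-19 - 68) = 485/31 + 120/(-87) = 485/31 + 120*(-1/87) = 485/31 - 40/29 = 12825/899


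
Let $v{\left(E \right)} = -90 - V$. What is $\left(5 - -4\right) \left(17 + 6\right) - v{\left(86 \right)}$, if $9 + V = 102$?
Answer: $390$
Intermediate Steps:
$V = 93$ ($V = -9 + 102 = 93$)
$v{\left(E \right)} = -183$ ($v{\left(E \right)} = -90 - 93 = -183$)
$\left(5 - -4\right) \left(17 + 6\right) - v{\left(86 \right)} = \left(5 - -4\right) \left(17 + 6\right) - -183 = \left(5 + 4\right) 23 + 183 = 9 \cdot 23 + 183 = 207 + 183 = 390$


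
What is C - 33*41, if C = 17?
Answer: -1336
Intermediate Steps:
C - 33*41 = 17 - 33*41 = 17 - 1353 = -1336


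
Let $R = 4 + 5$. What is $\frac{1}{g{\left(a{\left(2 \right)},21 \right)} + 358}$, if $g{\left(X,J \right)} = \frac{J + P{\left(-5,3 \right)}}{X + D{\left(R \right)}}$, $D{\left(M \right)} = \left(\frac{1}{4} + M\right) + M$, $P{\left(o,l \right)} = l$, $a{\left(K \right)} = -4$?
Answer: $\frac{19}{6834} \approx 0.0027802$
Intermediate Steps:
$R = 9$
$D{\left(M \right)} = \frac{1}{4} + 2 M$ ($D{\left(M \right)} = \left(\frac{1}{4} + M\right) + M = \frac{1}{4} + 2 M$)
$g{\left(X,J \right)} = \frac{3 + J}{\frac{73}{4} + X}$ ($g{\left(X,J \right)} = \frac{J + 3}{X + \left(\frac{1}{4} + 2 \cdot 9\right)} = \frac{3 + J}{X + \left(\frac{1}{4} + 18\right)} = \frac{3 + J}{X + \frac{73}{4}} = \frac{3 + J}{\frac{73}{4} + X}$)
$\frac{1}{g{\left(a{\left(2 \right)},21 \right)} + 358} = \frac{1}{\frac{4 \left(3 + 21\right)}{73 + 4 \left(-4\right)} + 358} = \frac{1}{4 \frac{1}{73 - 16} \cdot 24 + 358} = \frac{1}{4 \cdot \frac{1}{57} \cdot 24 + 358} = \frac{1}{\frac{32}{19} + 358} = \frac{1}{\frac{6834}{19}} = \frac{19}{6834}$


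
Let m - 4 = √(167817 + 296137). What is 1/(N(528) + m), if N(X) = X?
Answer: -266/90465 + √463954/180930 ≈ 0.00082431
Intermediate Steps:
m = 4 + √463954 (m = 4 + √(167817 + 296137) = 4 + √463954 ≈ 685.14)
1/(N(528) + m) = 1/(528 + (4 + √463954)) = 1/(532 + √463954)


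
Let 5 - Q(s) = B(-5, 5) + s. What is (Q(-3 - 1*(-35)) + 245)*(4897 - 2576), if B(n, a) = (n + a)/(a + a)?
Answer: 505978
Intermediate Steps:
B(n, a) = (a + n)/(2*a) (B(n, a) = (a + n)/((2*a)) = (a + n)*(1/(2*a)) = (a + n)/(2*a))
Q(s) = 5 - s (Q(s) = 5 - ((½)*(5 - 5)/5 + s) = 5 - ((½)*(⅕)*0 + s) = 5 - (0 + s) = 5 - s)
(Q(-3 - 1*(-35)) + 245)*(4897 - 2576) = ((5 - (-3 - 1*(-35))) + 245)*(4897 - 2576) = ((5 - (-3 + 35)) + 245)*2321 = ((5 - 1*32) + 245)*2321 = ((5 - 32) + 245)*2321 = (-27 + 245)*2321 = 218*2321 = 505978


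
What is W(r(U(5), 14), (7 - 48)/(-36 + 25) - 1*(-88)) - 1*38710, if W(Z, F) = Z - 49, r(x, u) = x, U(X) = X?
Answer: -38754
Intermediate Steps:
W(Z, F) = -49 + Z
W(r(U(5), 14), (7 - 48)/(-36 + 25) - 1*(-88)) - 1*38710 = (-49 + 5) - 1*38710 = -44 - 38710 = -38754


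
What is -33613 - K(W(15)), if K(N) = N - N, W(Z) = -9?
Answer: -33613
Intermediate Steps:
K(N) = 0
-33613 - K(W(15)) = -33613 - 1*0 = -33613 + 0 = -33613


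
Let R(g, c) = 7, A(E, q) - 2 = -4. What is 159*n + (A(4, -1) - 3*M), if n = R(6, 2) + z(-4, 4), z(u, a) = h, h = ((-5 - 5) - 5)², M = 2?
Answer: 36880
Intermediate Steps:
A(E, q) = -2 (A(E, q) = 2 - 4 = -2)
h = 225 (h = (-10 - 5)² = (-15)² = 225)
z(u, a) = 225
n = 232 (n = 7 + 225 = 232)
159*n + (A(4, -1) - 3*M) = 159*232 + (-2 - 3*2) = 36888 + (-2 - 6) = 36888 - 8 = 36880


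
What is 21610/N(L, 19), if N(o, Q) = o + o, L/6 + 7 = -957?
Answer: -10805/5784 ≈ -1.8681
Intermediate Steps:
L = -5784 (L = -42 + 6*(-957) = -42 - 5742 = -5784)
N(o, Q) = 2*o
21610/N(L, 19) = 21610/((2*(-5784))) = 21610/(-11568) = 21610*(-1/11568) = -10805/5784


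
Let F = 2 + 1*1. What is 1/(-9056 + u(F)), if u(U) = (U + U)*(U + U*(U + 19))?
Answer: -1/8642 ≈ -0.00011571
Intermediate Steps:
F = 3 (F = 2 + 1 = 3)
u(U) = 2*U*(U + U*(19 + U)) (u(U) = (2*U)*(U + U*(19 + U)) = 2*U*(U + U*(19 + U)))
1/(-9056 + u(F)) = 1/(-9056 + 2*3²*(20 + 3)) = 1/(-9056 + 2*9*23) = 1/(-9056 + 414) = 1/(-8642) = -1/8642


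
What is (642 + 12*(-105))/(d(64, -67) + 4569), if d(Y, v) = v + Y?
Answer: -103/761 ≈ -0.13535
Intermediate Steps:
d(Y, v) = Y + v
(642 + 12*(-105))/(d(64, -67) + 4569) = (642 + 12*(-105))/((64 - 67) + 4569) = (642 - 1260)/(-3 + 4569) = -618/4566 = -618*1/4566 = -103/761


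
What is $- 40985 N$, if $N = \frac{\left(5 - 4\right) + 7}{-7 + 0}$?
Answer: $46840$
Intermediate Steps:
$N = - \frac{8}{7}$ ($N = \frac{\left(5 - 4\right) + 7}{-7} = \left(1 + 7\right) \left(- \frac{1}{7}\right) = 8 \left(- \frac{1}{7}\right) = - \frac{8}{7} \approx -1.1429$)
$- 40985 N = \left(-40985\right) \left(- \frac{8}{7}\right) = 46840$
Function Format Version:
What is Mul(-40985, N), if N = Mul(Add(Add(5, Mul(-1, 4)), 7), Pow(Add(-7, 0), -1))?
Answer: 46840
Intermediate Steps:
N = Rational(-8, 7) (N = Mul(Add(Add(5, -4), 7), Pow(-7, -1)) = Mul(Add(1, 7), Rational(-1, 7)) = Mul(8, Rational(-1, 7)) = Rational(-8, 7) ≈ -1.1429)
Mul(-40985, N) = Mul(-40985, Rational(-8, 7)) = 46840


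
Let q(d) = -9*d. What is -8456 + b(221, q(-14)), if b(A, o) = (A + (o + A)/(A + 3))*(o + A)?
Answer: 15404153/224 ≈ 68769.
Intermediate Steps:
b(A, o) = (A + o)*(A + (A + o)/(3 + A)) (b(A, o) = (A + (A + o)/(3 + A))*(A + o) = (A + o)*(A + (A + o)/(3 + A)))
-8456 + b(221, q(-14)) = -8456 + (221³ + (-9*(-14))² + 4*221² - 9*(-14)*221² + 5*221*(-9*(-14)))/(3 + 221) = -8456 + (10793861 + 126² + 4*48841 + 126*48841 + 5*221*126)/224 = -8456 + (10793861 + 15876 + 195364 + 6153966 + 139230)/224 = -8456 + (1/224)*17298297 = -8456 + 17298297/224 = 15404153/224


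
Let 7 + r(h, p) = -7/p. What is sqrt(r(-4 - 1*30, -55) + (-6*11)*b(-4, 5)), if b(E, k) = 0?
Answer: 3*I*sqrt(2310)/55 ≈ 2.6216*I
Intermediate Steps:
r(h, p) = -7 - 7/p
sqrt(r(-4 - 1*30, -55) + (-6*11)*b(-4, 5)) = sqrt((-7 - 7/(-55)) - 6*11*0) = sqrt((-7 - 7*(-1/55)) - 66*0) = sqrt((-7 + 7/55) + 0) = sqrt(-378/55 + 0) = sqrt(-378/55) = 3*I*sqrt(2310)/55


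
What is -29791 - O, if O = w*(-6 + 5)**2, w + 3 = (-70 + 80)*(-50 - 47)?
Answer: -28818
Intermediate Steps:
w = -973 (w = -3 + (-70 + 80)*(-50 - 47) = -3 + 10*(-97) = -3 - 970 = -973)
O = -973 (O = -973*(-6 + 5)**2 = -973*(-1)**2 = -973*1 = -973)
-29791 - O = -29791 - 1*(-973) = -29791 + 973 = -28818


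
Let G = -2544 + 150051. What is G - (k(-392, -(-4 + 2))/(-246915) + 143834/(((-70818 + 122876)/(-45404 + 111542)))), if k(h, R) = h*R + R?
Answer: -226417826694023/6426950535 ≈ -35229.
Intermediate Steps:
G = 147507
k(h, R) = R + R*h (k(h, R) = R*h + R = R + R*h)
G - (k(-392, -(-4 + 2))/(-246915) + 143834/(((-70818 + 122876)/(-45404 + 111542)))) = 147507 - (((-(-4 + 2))*(1 - 392))/(-246915) + 143834/(((-70818 + 122876)/(-45404 + 111542)))) = 147507 - ((-1*(-2)*(-391))*(-1/246915) + 143834/((52058/66138))) = 147507 - ((2*(-391))*(-1/246915) + 143834/((52058*(1/66138)))) = 147507 - (-782*(-1/246915) + 143834/(26029/33069)) = 147507 - (782/246915 + 143834*(33069/26029)) = 147507 - (782/246915 + 4756446546/26029) = 147507 - 1*1174438019260268/6426950535 = 147507 - 1174438019260268/6426950535 = -226417826694023/6426950535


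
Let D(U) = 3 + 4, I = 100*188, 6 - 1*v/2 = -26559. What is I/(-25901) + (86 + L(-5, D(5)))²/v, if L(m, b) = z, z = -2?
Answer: -19430632/32764765 ≈ -0.59303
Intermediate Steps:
v = 53130 (v = 12 - 2*(-26559) = 12 + 53118 = 53130)
I = 18800
D(U) = 7
L(m, b) = -2
I/(-25901) + (86 + L(-5, D(5)))²/v = 18800/(-25901) + (86 - 2)²/53130 = 18800*(-1/25901) + 84²*(1/53130) = -18800/25901 + 7056*(1/53130) = -18800/25901 + 168/1265 = -19430632/32764765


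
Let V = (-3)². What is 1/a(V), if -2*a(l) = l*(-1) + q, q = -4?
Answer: 2/13 ≈ 0.15385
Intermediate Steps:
V = 9
a(l) = 2 + l/2 (a(l) = -(l*(-1) - 4)/2 = -(-l - 4)/2 = -(-4 - l)/2 = 2 + l/2)
1/a(V) = 1/(2 + (½)*9) = 1/(2 + 9/2) = 1/(13/2) = 2/13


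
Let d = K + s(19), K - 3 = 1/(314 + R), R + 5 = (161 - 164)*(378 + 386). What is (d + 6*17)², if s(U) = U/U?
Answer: 44182778809/3932289 ≈ 11236.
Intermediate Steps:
R = -2297 (R = -5 + (161 - 164)*(378 + 386) = -5 - 3*764 = -5 - 2292 = -2297)
s(U) = 1
K = 5948/1983 (K = 3 + 1/(314 - 2297) = 3 + 1/(-1983) = 3 - 1/1983 = 5948/1983 ≈ 2.9995)
d = 7931/1983 (d = 5948/1983 + 1 = 7931/1983 ≈ 3.9995)
(d + 6*17)² = (7931/1983 + 6*17)² = (7931/1983 + 102)² = (210197/1983)² = 44182778809/3932289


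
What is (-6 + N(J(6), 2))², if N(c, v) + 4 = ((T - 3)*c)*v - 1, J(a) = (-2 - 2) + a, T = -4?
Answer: 1521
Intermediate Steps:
J(a) = -4 + a
N(c, v) = -5 - 7*c*v (N(c, v) = -4 + (((-4 - 3)*c)*v - 1) = -4 + ((-7*c)*v - 1) = -4 + (-7*c*v - 1) = -4 + (-1 - 7*c*v) = -5 - 7*c*v)
(-6 + N(J(6), 2))² = (-6 + (-5 - 7*(-4 + 6)*2))² = (-6 + (-5 - 7*2*2))² = (-6 + (-5 - 28))² = (-6 - 33)² = (-39)² = 1521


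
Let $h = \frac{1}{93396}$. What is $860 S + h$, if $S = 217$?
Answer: $\frac{17429561521}{93396} \approx 1.8662 \cdot 10^{5}$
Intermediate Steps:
$h = \frac{1}{93396} \approx 1.0707 \cdot 10^{-5}$
$860 S + h = 860 \cdot 217 + \frac{1}{93396} = 186620 + \frac{1}{93396} = \frac{17429561521}{93396}$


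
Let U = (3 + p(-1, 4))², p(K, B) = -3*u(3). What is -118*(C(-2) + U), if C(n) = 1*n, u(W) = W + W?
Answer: -26314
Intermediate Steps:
u(W) = 2*W
p(K, B) = -18 (p(K, B) = -6*3 = -3*6 = -18)
C(n) = n
U = 225 (U = (3 - 18)² = (-15)² = 225)
-118*(C(-2) + U) = -118*(-2 + 225) = -118*223 = -26314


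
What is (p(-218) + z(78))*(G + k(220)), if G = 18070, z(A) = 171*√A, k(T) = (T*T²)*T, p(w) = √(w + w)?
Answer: 400580849970*√78 + 4685156140*I*√109 ≈ 3.5378e+12 + 4.8914e+10*I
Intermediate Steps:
p(w) = √2*√w (p(w) = √(2*w) = √2*√w)
k(T) = T⁴ (k(T) = T³*T = T⁴)
(p(-218) + z(78))*(G + k(220)) = (√2*√(-218) + 171*√78)*(18070 + 220⁴) = (√2*(I*√218) + 171*√78)*(18070 + 2342560000) = (2*I*√109 + 171*√78)*2342578070 = (171*√78 + 2*I*√109)*2342578070 = 400580849970*√78 + 4685156140*I*√109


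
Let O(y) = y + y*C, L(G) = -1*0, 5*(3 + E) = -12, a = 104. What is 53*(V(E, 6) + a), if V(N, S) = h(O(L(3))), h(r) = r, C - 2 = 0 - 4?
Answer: 5512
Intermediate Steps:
E = -27/5 (E = -3 + (⅕)*(-12) = -3 - 12/5 = -27/5 ≈ -5.4000)
L(G) = 0
C = -2 (C = 2 + (0 - 4) = 2 - 4 = -2)
O(y) = -y (O(y) = y + y*(-2) = y - 2*y = -y)
V(N, S) = 0 (V(N, S) = -1*0 = 0)
53*(V(E, 6) + a) = 53*(0 + 104) = 53*104 = 5512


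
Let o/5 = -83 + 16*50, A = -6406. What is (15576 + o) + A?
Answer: 12755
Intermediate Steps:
o = 3585 (o = 5*(-83 + 16*50) = 5*(-83 + 800) = 5*717 = 3585)
(15576 + o) + A = (15576 + 3585) - 6406 = 19161 - 6406 = 12755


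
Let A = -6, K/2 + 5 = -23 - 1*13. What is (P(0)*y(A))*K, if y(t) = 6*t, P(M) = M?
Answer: 0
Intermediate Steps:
K = -82 (K = -10 + 2*(-23 - 1*13) = -10 + 2*(-23 - 13) = -10 + 2*(-36) = -10 - 72 = -82)
(P(0)*y(A))*K = (0*(6*(-6)))*(-82) = (0*(-36))*(-82) = 0*(-82) = 0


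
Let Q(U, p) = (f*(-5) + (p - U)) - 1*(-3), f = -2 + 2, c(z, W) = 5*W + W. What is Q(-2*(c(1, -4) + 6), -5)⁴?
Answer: 2085136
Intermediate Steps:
c(z, W) = 6*W
f = 0
Q(U, p) = 3 + p - U (Q(U, p) = (0*(-5) + (p - U)) - 1*(-3) = (0 + (p - U)) + 3 = (p - U) + 3 = 3 + p - U)
Q(-2*(c(1, -4) + 6), -5)⁴ = (3 - 5 - (-2)*(6*(-4) + 6))⁴ = (3 - 5 - (-2)*(-24 + 6))⁴ = (3 - 5 - (-2)*(-18))⁴ = (3 - 5 - 1*36)⁴ = (3 - 5 - 36)⁴ = (-38)⁴ = 2085136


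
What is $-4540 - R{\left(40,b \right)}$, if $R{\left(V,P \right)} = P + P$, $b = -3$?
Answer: $-4534$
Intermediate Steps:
$R{\left(V,P \right)} = 2 P$
$-4540 - R{\left(40,b \right)} = -4540 - 2 \left(-3\right) = -4540 - -6 = -4540 + 6 = -4534$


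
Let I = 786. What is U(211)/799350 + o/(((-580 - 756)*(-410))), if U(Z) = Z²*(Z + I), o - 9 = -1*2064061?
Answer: 566594063123/10946298900 ≈ 51.761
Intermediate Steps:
o = -2064052 (o = 9 - 1*2064061 = 9 - 2064061 = -2064052)
U(Z) = Z²*(786 + Z) (U(Z) = Z²*(Z + 786) = Z²*(786 + Z))
U(211)/799350 + o/(((-580 - 756)*(-410))) = (211²*(786 + 211))/799350 - 2064052*(-1/(410*(-580 - 756))) = (44521*997)*(1/799350) - 2064052/((-1336*(-410))) = 44387437*(1/799350) - 2064052/547760 = 44387437/799350 - 2064052*1/547760 = 44387437/799350 - 516013/136940 = 566594063123/10946298900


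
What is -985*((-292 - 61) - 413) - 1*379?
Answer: 754131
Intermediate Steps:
-985*((-292 - 61) - 413) - 1*379 = -985*(-353 - 413) - 379 = -985*(-766) - 379 = 754510 - 379 = 754131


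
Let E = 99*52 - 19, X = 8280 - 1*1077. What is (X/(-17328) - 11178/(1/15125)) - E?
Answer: -976562063505/5776 ≈ -1.6907e+8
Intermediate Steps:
X = 7203 (X = 8280 - 1077 = 7203)
E = 5129 (E = 5148 - 19 = 5129)
(X/(-17328) - 11178/(1/15125)) - E = (7203/(-17328) - 11178/(1/15125)) - 1*5129 = (7203*(-1/17328) - 11178/1/15125) - 5129 = (-2401/5776 - 11178*15125) - 5129 = (-2401/5776 - 169067250) - 5129 = -976532438401/5776 - 5129 = -976562063505/5776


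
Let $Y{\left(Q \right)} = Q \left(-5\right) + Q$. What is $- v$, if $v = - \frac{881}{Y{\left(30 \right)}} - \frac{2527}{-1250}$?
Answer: $- \frac{140449}{15000} \approx -9.3633$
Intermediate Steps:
$Y{\left(Q \right)} = - 4 Q$ ($Y{\left(Q \right)} = - 5 Q + Q = - 4 Q$)
$v = \frac{140449}{15000}$ ($v = - \frac{881}{\left(-4\right) 30} - \frac{2527}{-1250} = - \frac{881}{-120} - - \frac{2527}{1250} = \left(-881\right) \left(- \frac{1}{120}\right) + \frac{2527}{1250} = \frac{881}{120} + \frac{2527}{1250} = \frac{140449}{15000} \approx 9.3633$)
$- v = \left(-1\right) \frac{140449}{15000} = - \frac{140449}{15000}$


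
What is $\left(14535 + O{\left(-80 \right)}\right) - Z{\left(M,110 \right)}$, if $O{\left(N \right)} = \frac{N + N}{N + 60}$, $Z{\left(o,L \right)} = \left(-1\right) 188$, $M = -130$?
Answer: $14731$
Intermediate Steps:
$Z{\left(o,L \right)} = -188$
$O{\left(N \right)} = \frac{2 N}{60 + N}$
$\left(14535 + O{\left(-80 \right)}\right) - Z{\left(M,110 \right)} = \left(14535 + 2 \left(-80\right) \frac{1}{60 - 80}\right) - -188 = \left(14535 + 2 \left(-80\right) \frac{1}{-20}\right) + 188 = \left(14535 + 2 \left(-80\right) \left(- \frac{1}{20}\right)\right) + 188 = \left(14535 + 8\right) + 188 = 14543 + 188 = 14731$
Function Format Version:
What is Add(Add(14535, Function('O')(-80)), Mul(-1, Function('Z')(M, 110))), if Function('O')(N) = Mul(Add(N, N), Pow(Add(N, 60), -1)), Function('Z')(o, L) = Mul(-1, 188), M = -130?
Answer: 14731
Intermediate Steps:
Function('Z')(o, L) = -188
Function('O')(N) = Mul(2, N, Pow(Add(60, N), -1)) (Function('O')(N) = Mul(Mul(2, N), Pow(Add(60, N), -1)) = Mul(2, N, Pow(Add(60, N), -1)))
Add(Add(14535, Function('O')(-80)), Mul(-1, Function('Z')(M, 110))) = Add(Add(14535, Mul(2, -80, Pow(Add(60, -80), -1))), Mul(-1, -188)) = Add(Add(14535, Mul(2, -80, Pow(-20, -1))), 188) = Add(Add(14535, Mul(2, -80, Rational(-1, 20))), 188) = Add(Add(14535, 8), 188) = Add(14543, 188) = 14731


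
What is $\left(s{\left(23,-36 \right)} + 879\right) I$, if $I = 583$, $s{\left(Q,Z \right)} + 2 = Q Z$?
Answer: $28567$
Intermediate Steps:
$s{\left(Q,Z \right)} = -2 + Q Z$
$\left(s{\left(23,-36 \right)} + 879\right) I = \left(\left(-2 + 23 \left(-36\right)\right) + 879\right) 583 = \left(\left(-2 - 828\right) + 879\right) 583 = \left(-830 + 879\right) 583 = 49 \cdot 583 = 28567$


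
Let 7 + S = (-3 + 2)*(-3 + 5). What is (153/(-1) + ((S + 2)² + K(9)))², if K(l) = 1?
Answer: 10609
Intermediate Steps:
S = -9 (S = -7 + (-3 + 2)*(-3 + 5) = -7 - 1*2 = -7 - 2 = -9)
(153/(-1) + ((S + 2)² + K(9)))² = (153/(-1) + ((-9 + 2)² + 1))² = (153*(-1) + ((-7)² + 1))² = (-153 + (49 + 1))² = (-153 + 50)² = (-103)² = 10609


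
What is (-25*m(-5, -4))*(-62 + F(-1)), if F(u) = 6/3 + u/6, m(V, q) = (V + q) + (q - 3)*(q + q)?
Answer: 424175/6 ≈ 70696.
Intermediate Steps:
m(V, q) = V + q + 2*q*(-3 + q) (m(V, q) = (V + q) + (-3 + q)*(2*q) = (V + q) + 2*q*(-3 + q) = V + q + 2*q*(-3 + q))
F(u) = 2 + u/6 (F(u) = 6*(⅓) + u*(⅙) = 2 + u/6)
(-25*m(-5, -4))*(-62 + F(-1)) = (-25*(-5 - 5*(-4) + 2*(-4)²))*(-62 + (2 + (⅙)*(-1))) = (-25*(-5 + 20 + 2*16))*(-62 + (2 - ⅙)) = (-25*(-5 + 20 + 32))*(-62 + 11/6) = -25*47*(-361/6) = -1175*(-361/6) = 424175/6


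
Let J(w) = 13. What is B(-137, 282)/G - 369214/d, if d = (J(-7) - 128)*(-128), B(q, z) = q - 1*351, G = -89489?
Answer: -16516704143/658639040 ≈ -25.077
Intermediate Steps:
B(q, z) = -351 + q (B(q, z) = q - 351 = -351 + q)
d = 14720 (d = (13 - 128)*(-128) = -115*(-128) = 14720)
B(-137, 282)/G - 369214/d = (-351 - 137)/(-89489) - 369214/14720 = -488*(-1/89489) - 369214*1/14720 = 488/89489 - 184607/7360 = -16516704143/658639040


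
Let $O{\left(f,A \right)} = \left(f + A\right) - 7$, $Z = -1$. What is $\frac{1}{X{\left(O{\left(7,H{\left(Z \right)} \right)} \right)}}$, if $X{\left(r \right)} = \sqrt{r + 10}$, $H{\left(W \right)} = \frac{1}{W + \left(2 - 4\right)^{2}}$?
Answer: $\frac{\sqrt{93}}{31} \approx 0.31109$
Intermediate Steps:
$H{\left(W \right)} = \frac{1}{4 + W}$ ($H{\left(W \right)} = \frac{1}{W + \left(-2\right)^{2}} = \frac{1}{W + 4} = \frac{1}{4 + W}$)
$O{\left(f,A \right)} = -7 + A + f$ ($O{\left(f,A \right)} = \left(A + f\right) - 7 = -7 + A + f$)
$X{\left(r \right)} = \sqrt{10 + r}$
$\frac{1}{X{\left(O{\left(7,H{\left(Z \right)} \right)} \right)}} = \frac{1}{\sqrt{10 + \left(-7 + \frac{1}{4 - 1} + 7\right)}} = \frac{1}{\sqrt{10 + \left(-7 + \frac{1}{3} + 7\right)}} = \frac{1}{\sqrt{10 + \frac{1}{3}}} = \frac{1}{\sqrt{\frac{31}{3}}} = \frac{1}{\frac{1}{3} \sqrt{93}} = \frac{\sqrt{93}}{31}$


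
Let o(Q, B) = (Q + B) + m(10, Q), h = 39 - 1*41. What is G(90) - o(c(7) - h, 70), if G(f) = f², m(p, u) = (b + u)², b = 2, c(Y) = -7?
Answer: 8026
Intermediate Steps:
h = -2 (h = 39 - 41 = -2)
m(p, u) = (2 + u)²
o(Q, B) = B + Q + (2 + Q)² (o(Q, B) = (Q + B) + (2 + Q)² = (B + Q) + (2 + Q)² = B + Q + (2 + Q)²)
G(90) - o(c(7) - h, 70) = 90² - (70 + (-7 - 1*(-2)) + (2 + (-7 - 1*(-2)))²) = 8100 - (70 + (-7 + 2) + (2 + (-7 + 2))²) = 8100 - (70 - 5 + (2 - 5)²) = 8100 - (70 - 5 + (-3)²) = 8100 - (70 - 5 + 9) = 8100 - 1*74 = 8100 - 74 = 8026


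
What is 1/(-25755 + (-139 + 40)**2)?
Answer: -1/15954 ≈ -6.2680e-5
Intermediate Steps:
1/(-25755 + (-139 + 40)**2) = 1/(-25755 + (-99)**2) = 1/(-25755 + 9801) = 1/(-15954) = -1/15954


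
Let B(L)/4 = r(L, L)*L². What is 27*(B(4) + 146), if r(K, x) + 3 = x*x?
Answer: 26406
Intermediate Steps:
r(K, x) = -3 + x² (r(K, x) = -3 + x*x = -3 + x²)
B(L) = 4*L²*(-3 + L²) (B(L) = 4*((-3 + L²)*L²) = 4*(L²*(-3 + L²)) = 4*L²*(-3 + L²))
27*(B(4) + 146) = 27*(4*4²*(-3 + 4²) + 146) = 27*(4*16*(-3 + 16) + 146) = 27*(4*16*13 + 146) = 27*(832 + 146) = 27*978 = 26406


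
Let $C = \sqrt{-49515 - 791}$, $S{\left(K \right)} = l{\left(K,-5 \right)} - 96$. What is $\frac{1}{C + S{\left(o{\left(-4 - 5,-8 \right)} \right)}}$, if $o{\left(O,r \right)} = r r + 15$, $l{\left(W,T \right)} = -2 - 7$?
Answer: $- \frac{105}{61331} - \frac{i \sqrt{50306}}{61331} \approx -0.001712 - 0.003657 i$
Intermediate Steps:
$l{\left(W,T \right)} = -9$ ($l{\left(W,T \right)} = -2 - 7 = -9$)
$o{\left(O,r \right)} = 15 + r^{2}$ ($o{\left(O,r \right)} = r^{2} + 15 = 15 + r^{2}$)
$S{\left(K \right)} = -105$ ($S{\left(K \right)} = -9 - 96 = -105$)
$C = i \sqrt{50306}$ ($C = \sqrt{-50306} = i \sqrt{50306} \approx 224.29 i$)
$\frac{1}{C + S{\left(o{\left(-4 - 5,-8 \right)} \right)}} = \frac{1}{i \sqrt{50306} - 105} = \frac{1}{-105 + i \sqrt{50306}}$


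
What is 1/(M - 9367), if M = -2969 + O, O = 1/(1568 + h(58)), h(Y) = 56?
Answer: -1624/20033663 ≈ -8.1064e-5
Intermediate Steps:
O = 1/1624 (O = 1/(1568 + 56) = 1/1624 ≈ 0.00061576)
M = -4821655/1624 (M = -2969 + 1/1624 = -4821655/1624 ≈ -2969.0)
1/(M - 9367) = 1/(-4821655/1624 - 9367) = 1/(-20033663/1624) = -1624/20033663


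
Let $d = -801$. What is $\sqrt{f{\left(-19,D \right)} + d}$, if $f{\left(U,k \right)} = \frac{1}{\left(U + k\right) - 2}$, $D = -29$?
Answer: $\frac{11 i \sqrt{662}}{10} \approx 28.302 i$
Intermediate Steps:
$f{\left(U,k \right)} = \frac{1}{-2 + U + k}$
$\sqrt{f{\left(-19,D \right)} + d} = \sqrt{\frac{1}{-2 - 19 - 29} - 801} = \sqrt{\frac{1}{-50} - 801} = \sqrt{- \frac{1}{50} - 801} = \sqrt{- \frac{40051}{50}} = \frac{11 i \sqrt{662}}{10}$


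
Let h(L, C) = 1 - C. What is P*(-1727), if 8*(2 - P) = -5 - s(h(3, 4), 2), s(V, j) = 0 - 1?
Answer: -8635/2 ≈ -4317.5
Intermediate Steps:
s(V, j) = -1
P = 5/2 (P = 2 - (-5 - 1*(-1))/8 = 2 - (-5 + 1)/8 = 2 - ⅛*(-4) = 2 + ½ = 5/2 ≈ 2.5000)
P*(-1727) = (5/2)*(-1727) = -8635/2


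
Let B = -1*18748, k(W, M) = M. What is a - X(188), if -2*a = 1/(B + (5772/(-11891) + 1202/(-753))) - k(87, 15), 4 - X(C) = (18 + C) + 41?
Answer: 84111289592625/335773575404 ≈ 250.50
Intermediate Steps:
X(C) = -55 - C (X(C) = 4 - ((18 + C) + 41) = 4 - (59 + C) = 4 + (-59 - C) = -55 - C)
B = -18748
a = 2518310769453/335773575404 (a = -(1/(-18748 + (5772/(-11891) + 1202/(-753))) - 1*15)/2 = -(1/(-18748 + (5772*(-1/11891) + 1202*(-1/753))) - 15)/2 = -(1/(-18748 + (-5772/11891 - 1202/753)) - 15)/2 = -(1/(-18748 - 18639298/8953923) - 15)/2 = -(1/(-167886787702/8953923) - 15)/2 = -(-8953923/167886787702 - 15)/2 = -1/2*(-2518310769453/167886787702) = 2518310769453/335773575404 ≈ 7.5000)
a - X(188) = 2518310769453/335773575404 - (-55 - 1*188) = 2518310769453/335773575404 - (-55 - 188) = 2518310769453/335773575404 - 1*(-243) = 2518310769453/335773575404 + 243 = 84111289592625/335773575404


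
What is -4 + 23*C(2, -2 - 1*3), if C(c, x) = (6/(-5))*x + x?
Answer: 19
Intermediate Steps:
C(c, x) = -x/5 (C(c, x) = (6*(-⅕))*x + x = -6*x/5 + x = -x/5)
-4 + 23*C(2, -2 - 1*3) = -4 + 23*(-(-2 - 1*3)/5) = -4 + 23*(-(-2 - 3)/5) = -4 + 23*(-⅕*(-5)) = -4 + 23*1 = -4 + 23 = 19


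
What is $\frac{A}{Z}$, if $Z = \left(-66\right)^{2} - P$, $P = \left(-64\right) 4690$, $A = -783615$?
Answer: $- \frac{783615}{304516} \approx -2.5733$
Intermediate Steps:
$P = -300160$
$Z = 304516$ ($Z = \left(-66\right)^{2} - -300160 = 4356 + 300160 = 304516$)
$\frac{A}{Z} = - \frac{783615}{304516}$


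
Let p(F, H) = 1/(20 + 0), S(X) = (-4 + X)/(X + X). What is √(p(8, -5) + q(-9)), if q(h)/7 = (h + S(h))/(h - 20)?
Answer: √1550195/870 ≈ 1.4311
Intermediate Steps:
S(X) = (-4 + X)/(2*X) (S(X) = (-4 + X)/((2*X)) = (-4 + X)*(1/(2*X)) = (-4 + X)/(2*X))
p(F, H) = 1/20
q(h) = 7*(h + (-4 + h)/(2*h))/(-20 + h) (q(h) = 7*((h + (-4 + h)/(2*h))/(h - 20)) = 7*((h + (-4 + h)/(2*h))/(-20 + h)) = 7*(h + (-4 + h)/(2*h))/(-20 + h))
√(p(8, -5) + q(-9)) = √(1/20 + (7/2)*(-4 - 9 + 2*(-9)²)/(-9*(-20 - 9))) = √(1/20 + (7/2)*(-⅑)*(-4 - 9 + 2*81)/(-29)) = √(1/20 + (7/2)*(-⅑)*(-1/29)*(-4 - 9 + 162)) = √(1/20 + (7/2)*(-⅑)*(-1/29)*149) = √(1/20 + 1043/522) = √(10691/5220) = √1550195/870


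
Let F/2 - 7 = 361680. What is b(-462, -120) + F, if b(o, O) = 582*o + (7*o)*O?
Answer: 842570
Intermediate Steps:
F = 723374 (F = 14 + 2*361680 = 14 + 723360 = 723374)
b(o, O) = 582*o + 7*O*o
b(-462, -120) + F = -462*(582 + 7*(-120)) + 723374 = -462*(582 - 840) + 723374 = -462*(-258) + 723374 = 119196 + 723374 = 842570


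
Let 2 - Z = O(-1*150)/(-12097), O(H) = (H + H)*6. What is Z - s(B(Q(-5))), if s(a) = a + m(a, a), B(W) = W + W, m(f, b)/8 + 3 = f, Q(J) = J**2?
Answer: -5130928/12097 ≈ -424.15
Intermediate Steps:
O(H) = 12*H (O(H) = (2*H)*6 = 12*H)
m(f, b) = -24 + 8*f
Z = 22394/12097 (Z = 2 - 12*(-1*150)/(-12097) = 2 - 12*(-150)*(-1)/12097 = 2 - (-1800)*(-1)/12097 = 2 - 1*1800/12097 = 2 - 1800/12097 = 22394/12097 ≈ 1.8512)
B(W) = 2*W
s(a) = -24 + 9*a (s(a) = a + (-24 + 8*a) = -24 + 9*a)
Z - s(B(Q(-5))) = 22394/12097 - (-24 + 9*(2*(-5)**2)) = 22394/12097 - (-24 + 9*(2*25)) = 22394/12097 - (-24 + 9*50) = 22394/12097 - (-24 + 450) = 22394/12097 - 1*426 = 22394/12097 - 426 = -5130928/12097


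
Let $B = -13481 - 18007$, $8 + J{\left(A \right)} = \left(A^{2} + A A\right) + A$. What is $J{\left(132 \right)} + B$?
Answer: $3484$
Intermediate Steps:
$J{\left(A \right)} = -8 + A + 2 A^{2}$ ($J{\left(A \right)} = -8 + \left(\left(A^{2} + A A\right) + A\right) = -8 + \left(\left(A^{2} + A^{2}\right) + A\right) = -8 + \left(2 A^{2} + A\right) = -8 + \left(A + 2 A^{2}\right) = -8 + A + 2 A^{2}$)
$B = -31488$ ($B = -13481 - 18007 = -31488$)
$J{\left(132 \right)} + B = \left(-8 + 132 + 2 \cdot 132^{2}\right) - 31488 = \left(-8 + 132 + 2 \cdot 17424\right) - 31488 = \left(-8 + 132 + 34848\right) - 31488 = 34972 - 31488 = 3484$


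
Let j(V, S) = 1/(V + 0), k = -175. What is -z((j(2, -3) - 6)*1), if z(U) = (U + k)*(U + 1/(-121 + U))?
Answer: -1006107/1012 ≈ -994.18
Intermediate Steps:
j(V, S) = 1/V
z(U) = (-175 + U)*(U + 1/(-121 + U)) (z(U) = (U - 175)*(U + 1/(-121 + U)) = (-175 + U)*(U + 1/(-121 + U)))
-z((j(2, -3) - 6)*1) = -(-175 + ((1/2 - 6)*1)³ - 296*(1/2 - 6)² + 21176*((1/2 - 6)*1))/(-121 + (1/2 - 6)*1) = -(-175 + ((½ - 6)*1)³ - 296*(½ - 6)² + 21176*((½ - 6)*1))/(-121 + (½ - 6)*1) = -(-175 + (-11/2*1)³ - 296*(-11/2*1)² + 21176*(-11/2*1))/(-121 - 11/2*1) = -(-175 + (-11/2)³ - 296*(-11/2)² + 21176*(-11/2))/(-121 - 11/2) = -(-175 - 1331/8 - 296*121/4 - 116468)/(-253/2) = -(-2)*(-175 - 1331/8 - 8954 - 116468)/253 = -(-2)*(-1006107)/(253*8) = -1*1006107/1012 = -1006107/1012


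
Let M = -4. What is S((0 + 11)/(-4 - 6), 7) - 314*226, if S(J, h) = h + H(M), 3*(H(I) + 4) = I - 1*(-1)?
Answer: -70962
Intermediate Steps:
H(I) = -11/3 + I/3 (H(I) = -4 + (I - 1*(-1))/3 = -4 + (I + 1)/3 = -4 + (1 + I)/3 = -4 + (⅓ + I/3) = -11/3 + I/3)
S(J, h) = -5 + h (S(J, h) = h + (-11/3 + (⅓)*(-4)) = h + (-11/3 - 4/3) = h - 5 = -5 + h)
S((0 + 11)/(-4 - 6), 7) - 314*226 = (-5 + 7) - 314*226 = 2 - 70964 = -70962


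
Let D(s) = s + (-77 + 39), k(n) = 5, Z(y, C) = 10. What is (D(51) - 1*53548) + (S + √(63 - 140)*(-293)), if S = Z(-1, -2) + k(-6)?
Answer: -53520 - 293*I*√77 ≈ -53520.0 - 2571.1*I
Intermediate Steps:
D(s) = -38 + s (D(s) = s - 38 = -38 + s)
S = 15 (S = 10 + 5 = 15)
(D(51) - 1*53548) + (S + √(63 - 140)*(-293)) = ((-38 + 51) - 1*53548) + (15 + √(63 - 140)*(-293)) = (13 - 53548) + (15 + √(-77)*(-293)) = -53535 + (15 + (I*√77)*(-293)) = -53535 + (15 - 293*I*√77) = -53520 - 293*I*√77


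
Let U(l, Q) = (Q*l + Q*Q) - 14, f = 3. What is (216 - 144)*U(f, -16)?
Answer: 13968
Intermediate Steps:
U(l, Q) = -14 + Q² + Q*l (U(l, Q) = (Q*l + Q²) - 14 = (Q² + Q*l) - 14 = -14 + Q² + Q*l)
(216 - 144)*U(f, -16) = (216 - 144)*(-14 + (-16)² - 16*3) = 72*(-14 + 256 - 48) = 72*194 = 13968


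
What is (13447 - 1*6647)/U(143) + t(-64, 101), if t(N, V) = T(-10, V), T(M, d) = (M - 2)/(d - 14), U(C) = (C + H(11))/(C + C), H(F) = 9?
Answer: 7049824/551 ≈ 12795.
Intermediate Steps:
U(C) = (9 + C)/(2*C) (U(C) = (C + 9)/(C + C) = (9 + C)/((2*C)) = (9 + C)*(1/(2*C)) = (9 + C)/(2*C))
T(M, d) = (-2 + M)/(-14 + d)
t(N, V) = -12/(-14 + V) (t(N, V) = (-2 - 10)/(-14 + V) = -12/(-14 + V))
(13447 - 1*6647)/U(143) + t(-64, 101) = (13447 - 1*6647)/(((½)*(9 + 143)/143)) - 12/(-14 + 101) = (13447 - 6647)/(((½)*(1/143)*152)) - 12/87 = 6800/(76/143) - 12*1/87 = 6800*(143/76) - 4/29 = 243100/19 - 4/29 = 7049824/551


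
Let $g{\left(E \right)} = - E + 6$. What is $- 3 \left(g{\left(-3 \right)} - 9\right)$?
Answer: $0$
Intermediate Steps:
$g{\left(E \right)} = 6 - E$
$- 3 \left(g{\left(-3 \right)} - 9\right) = - 3 \left(\left(6 - -3\right) - 9\right) = - 3 \left(\left(6 + 3\right) - 9\right) = - 3 \left(9 - 9\right) = \left(-3\right) 0 = 0$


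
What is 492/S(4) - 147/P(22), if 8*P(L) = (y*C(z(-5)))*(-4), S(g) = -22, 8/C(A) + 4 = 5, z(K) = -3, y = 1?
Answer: 633/44 ≈ 14.386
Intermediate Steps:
C(A) = 8 (C(A) = 8/(-4 + 5) = 8/1 = 8*1 = 8)
P(L) = -4 (P(L) = ((1*8)*(-4))/8 = (8*(-4))/8 = (⅛)*(-32) = -4)
492/S(4) - 147/P(22) = 492/(-22) - 147/(-4) = 492*(-1/22) - 147*(-¼) = -246/11 + 147/4 = 633/44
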